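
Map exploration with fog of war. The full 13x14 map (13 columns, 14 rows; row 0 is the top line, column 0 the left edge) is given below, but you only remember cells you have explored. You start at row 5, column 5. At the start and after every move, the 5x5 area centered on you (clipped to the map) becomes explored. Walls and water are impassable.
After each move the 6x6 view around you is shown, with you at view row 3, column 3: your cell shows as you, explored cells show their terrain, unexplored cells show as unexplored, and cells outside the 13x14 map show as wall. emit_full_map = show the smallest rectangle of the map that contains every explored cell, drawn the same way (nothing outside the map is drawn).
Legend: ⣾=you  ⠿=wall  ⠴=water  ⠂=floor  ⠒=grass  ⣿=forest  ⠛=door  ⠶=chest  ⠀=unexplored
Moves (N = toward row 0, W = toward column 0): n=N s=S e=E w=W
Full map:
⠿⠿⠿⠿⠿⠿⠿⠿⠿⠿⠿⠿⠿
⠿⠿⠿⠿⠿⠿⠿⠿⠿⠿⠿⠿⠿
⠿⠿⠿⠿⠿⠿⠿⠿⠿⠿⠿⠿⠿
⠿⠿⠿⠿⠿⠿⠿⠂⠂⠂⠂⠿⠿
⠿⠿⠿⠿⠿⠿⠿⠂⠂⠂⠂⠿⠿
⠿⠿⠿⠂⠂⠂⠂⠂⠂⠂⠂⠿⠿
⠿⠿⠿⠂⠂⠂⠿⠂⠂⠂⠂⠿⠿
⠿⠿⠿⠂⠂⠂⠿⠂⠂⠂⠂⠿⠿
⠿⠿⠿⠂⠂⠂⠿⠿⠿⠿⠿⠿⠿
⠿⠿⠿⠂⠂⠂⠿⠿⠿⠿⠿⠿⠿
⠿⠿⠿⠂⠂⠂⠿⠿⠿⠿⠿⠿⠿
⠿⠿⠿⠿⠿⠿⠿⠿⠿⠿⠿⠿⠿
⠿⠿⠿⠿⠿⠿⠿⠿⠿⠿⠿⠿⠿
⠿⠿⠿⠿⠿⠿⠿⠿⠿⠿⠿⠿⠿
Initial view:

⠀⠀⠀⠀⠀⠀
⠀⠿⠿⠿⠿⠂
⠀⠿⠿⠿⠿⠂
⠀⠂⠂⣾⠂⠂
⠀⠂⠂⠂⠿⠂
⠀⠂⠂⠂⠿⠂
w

⠀⠀⠀⠀⠀⠀
⠀⠿⠿⠿⠿⠿
⠀⠿⠿⠿⠿⠿
⠀⠿⠂⣾⠂⠂
⠀⠿⠂⠂⠂⠿
⠀⠿⠂⠂⠂⠿

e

⠀⠀⠀⠀⠀⠀
⠿⠿⠿⠿⠿⠂
⠿⠿⠿⠿⠿⠂
⠿⠂⠂⣾⠂⠂
⠿⠂⠂⠂⠿⠂
⠿⠂⠂⠂⠿⠂

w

⠀⠀⠀⠀⠀⠀
⠀⠿⠿⠿⠿⠿
⠀⠿⠿⠿⠿⠿
⠀⠿⠂⣾⠂⠂
⠀⠿⠂⠂⠂⠿
⠀⠿⠂⠂⠂⠿

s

⠀⠿⠿⠿⠿⠿
⠀⠿⠿⠿⠿⠿
⠀⠿⠂⠂⠂⠂
⠀⠿⠂⣾⠂⠿
⠀⠿⠂⠂⠂⠿
⠀⠿⠂⠂⠂⠿

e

⠿⠿⠿⠿⠿⠂
⠿⠿⠿⠿⠿⠂
⠿⠂⠂⠂⠂⠂
⠿⠂⠂⣾⠿⠂
⠿⠂⠂⠂⠿⠂
⠿⠂⠂⠂⠿⠿

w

⠀⠿⠿⠿⠿⠿
⠀⠿⠿⠿⠿⠿
⠀⠿⠂⠂⠂⠂
⠀⠿⠂⣾⠂⠿
⠀⠿⠂⠂⠂⠿
⠀⠿⠂⠂⠂⠿

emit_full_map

⠿⠿⠿⠿⠿⠂
⠿⠿⠿⠿⠿⠂
⠿⠂⠂⠂⠂⠂
⠿⠂⣾⠂⠿⠂
⠿⠂⠂⠂⠿⠂
⠿⠂⠂⠂⠿⠿


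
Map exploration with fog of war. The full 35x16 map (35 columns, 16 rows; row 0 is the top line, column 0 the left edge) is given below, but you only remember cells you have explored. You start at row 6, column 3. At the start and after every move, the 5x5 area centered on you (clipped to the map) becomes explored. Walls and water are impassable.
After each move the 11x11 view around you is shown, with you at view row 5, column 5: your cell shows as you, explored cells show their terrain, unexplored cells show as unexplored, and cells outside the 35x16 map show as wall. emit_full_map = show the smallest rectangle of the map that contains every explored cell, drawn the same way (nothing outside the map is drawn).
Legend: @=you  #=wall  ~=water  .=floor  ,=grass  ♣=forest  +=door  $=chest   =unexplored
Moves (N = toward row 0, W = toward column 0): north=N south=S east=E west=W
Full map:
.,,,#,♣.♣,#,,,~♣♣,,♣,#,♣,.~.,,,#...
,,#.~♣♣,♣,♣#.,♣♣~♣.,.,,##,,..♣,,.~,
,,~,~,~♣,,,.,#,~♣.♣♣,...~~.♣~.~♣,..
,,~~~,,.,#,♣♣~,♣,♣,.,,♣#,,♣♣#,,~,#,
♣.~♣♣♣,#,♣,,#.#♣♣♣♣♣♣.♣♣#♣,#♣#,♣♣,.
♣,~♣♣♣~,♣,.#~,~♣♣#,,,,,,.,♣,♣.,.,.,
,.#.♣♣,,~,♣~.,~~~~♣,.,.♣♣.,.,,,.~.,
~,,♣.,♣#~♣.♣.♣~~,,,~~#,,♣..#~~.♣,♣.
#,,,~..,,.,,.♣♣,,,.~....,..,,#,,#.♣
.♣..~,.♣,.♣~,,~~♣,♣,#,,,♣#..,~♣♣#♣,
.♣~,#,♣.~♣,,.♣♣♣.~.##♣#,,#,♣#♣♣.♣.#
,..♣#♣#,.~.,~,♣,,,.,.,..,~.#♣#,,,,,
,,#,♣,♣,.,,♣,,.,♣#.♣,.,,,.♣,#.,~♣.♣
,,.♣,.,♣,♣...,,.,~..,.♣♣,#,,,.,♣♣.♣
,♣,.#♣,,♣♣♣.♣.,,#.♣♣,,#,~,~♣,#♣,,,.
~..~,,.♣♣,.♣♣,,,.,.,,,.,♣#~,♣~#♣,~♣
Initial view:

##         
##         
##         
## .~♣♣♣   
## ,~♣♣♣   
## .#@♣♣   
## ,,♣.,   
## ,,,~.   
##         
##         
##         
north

##         
##         
##         
## ,~~~,   
## .~♣♣♣   
## ,~@♣♣   
## .#.♣♣   
## ,,♣.,   
## ,,,~.   
##         
##         

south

##         
##         
## ,~~~,   
## .~♣♣♣   
## ,~♣♣♣   
## .#@♣♣   
## ,,♣.,   
## ,,,~.   
##         
##         
##         

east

#          
#          
# ,~~~,    
# .~♣♣♣,   
# ,~♣♣♣~   
# .#.@♣,   
# ,,♣.,♣   
# ,,,~..   
#          
#          
#          

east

           
           
 ,~~~,     
 .~♣♣♣,#   
 ,~♣♣♣~,   
 .#.♣@,,   
 ,,♣.,♣#   
 ,,,~..,   
           
           
           

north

           
           
           
 ,~~~,,.   
 .~♣♣♣,#   
 ,~♣♣@~,   
 .#.♣♣,,   
 ,,♣.,♣#   
 ,,,~..,   
           
           

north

###########
           
           
   ,~,~♣   
 ,~~~,,.   
 .~♣♣@,#   
 ,~♣♣♣~,   
 .#.♣♣,,   
 ,,♣.,♣#   
 ,,,~..,   
           

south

           
           
   ,~,~♣   
 ,~~~,,.   
 .~♣♣♣,#   
 ,~♣♣@~,   
 .#.♣♣,,   
 ,,♣.,♣#   
 ,,,~..,   
           
           

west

#          
#          
#   ,~,~♣  
# ,~~~,,.  
# .~♣♣♣,#  
# ,~♣@♣~,  
# .#.♣♣,,  
# ,,♣.,♣#  
# ,,,~..,  
#          
#          

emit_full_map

  ,~,~♣
,~~~,,.
.~♣♣♣,#
,~♣@♣~,
.#.♣♣,,
,,♣.,♣#
,,,~..,

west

##         
##         
##   ,~,~♣ 
## ,~~~,,. 
## .~♣♣♣,# 
## ,~@♣♣~, 
## .#.♣♣,, 
## ,,♣.,♣# 
## ,,,~.., 
##         
##         

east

#          
#          
#   ,~,~♣  
# ,~~~,,.  
# .~♣♣♣,#  
# ,~♣@♣~,  
# .#.♣♣,,  
# ,,♣.,♣#  
# ,,,~..,  
#          
#          

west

##         
##         
##   ,~,~♣ 
## ,~~~,,. 
## .~♣♣♣,# 
## ,~@♣♣~, 
## .#.♣♣,, 
## ,,♣.,♣# 
## ,,,~.., 
##         
##         

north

###########
##         
##         
## ,~,~,~♣ 
## ,~~~,,. 
## .~@♣♣,# 
## ,~♣♣♣~, 
## .#.♣♣,, 
## ,,♣.,♣# 
## ,,,~.., 
##         

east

###########
#          
#          
# ,~,~,~♣  
# ,~~~,,.  
# .~♣@♣,#  
# ,~♣♣♣~,  
# .#.♣♣,,  
# ,,♣.,♣#  
# ,,,~..,  
#          

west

###########
##         
##         
## ,~,~,~♣ 
## ,~~~,,. 
## .~@♣♣,# 
## ,~♣♣♣~, 
## .#.♣♣,, 
## ,,♣.,♣# 
## ,,,~.., 
##         

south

##         
##         
## ,~,~,~♣ 
## ,~~~,,. 
## .~♣♣♣,# 
## ,~@♣♣~, 
## .#.♣♣,, 
## ,,♣.,♣# 
## ,,,~.., 
##         
##         

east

#          
#          
# ,~,~,~♣  
# ,~~~,,.  
# .~♣♣♣,#  
# ,~♣@♣~,  
# .#.♣♣,,  
# ,,♣.,♣#  
# ,,,~..,  
#          
#          

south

#          
# ,~,~,~♣  
# ,~~~,,.  
# .~♣♣♣,#  
# ,~♣♣♣~,  
# .#.@♣,,  
# ,,♣.,♣#  
# ,,,~..,  
#          
#          
#          

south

# ,~,~,~♣  
# ,~~~,,.  
# .~♣♣♣,#  
# ,~♣♣♣~,  
# .#.♣♣,,  
# ,,♣@,♣#  
# ,,,~..,  
#  ..~,.   
#          
#          
#          

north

#          
# ,~,~,~♣  
# ,~~~,,.  
# .~♣♣♣,#  
# ,~♣♣♣~,  
# .#.@♣,,  
# ,,♣.,♣#  
# ,,,~..,  
#  ..~,.   
#          
#          

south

# ,~,~,~♣  
# ,~~~,,.  
# .~♣♣♣,#  
# ,~♣♣♣~,  
# .#.♣♣,,  
# ,,♣@,♣#  
# ,,,~..,  
#  ..~,.   
#          
#          
#          

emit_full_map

,~,~,~♣
,~~~,,.
.~♣♣♣,#
,~♣♣♣~,
.#.♣♣,,
,,♣@,♣#
,,,~..,
 ..~,. 

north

#          
# ,~,~,~♣  
# ,~~~,,.  
# .~♣♣♣,#  
# ,~♣♣♣~,  
# .#.@♣,,  
# ,,♣.,♣#  
# ,,,~..,  
#  ..~,.   
#          
#          


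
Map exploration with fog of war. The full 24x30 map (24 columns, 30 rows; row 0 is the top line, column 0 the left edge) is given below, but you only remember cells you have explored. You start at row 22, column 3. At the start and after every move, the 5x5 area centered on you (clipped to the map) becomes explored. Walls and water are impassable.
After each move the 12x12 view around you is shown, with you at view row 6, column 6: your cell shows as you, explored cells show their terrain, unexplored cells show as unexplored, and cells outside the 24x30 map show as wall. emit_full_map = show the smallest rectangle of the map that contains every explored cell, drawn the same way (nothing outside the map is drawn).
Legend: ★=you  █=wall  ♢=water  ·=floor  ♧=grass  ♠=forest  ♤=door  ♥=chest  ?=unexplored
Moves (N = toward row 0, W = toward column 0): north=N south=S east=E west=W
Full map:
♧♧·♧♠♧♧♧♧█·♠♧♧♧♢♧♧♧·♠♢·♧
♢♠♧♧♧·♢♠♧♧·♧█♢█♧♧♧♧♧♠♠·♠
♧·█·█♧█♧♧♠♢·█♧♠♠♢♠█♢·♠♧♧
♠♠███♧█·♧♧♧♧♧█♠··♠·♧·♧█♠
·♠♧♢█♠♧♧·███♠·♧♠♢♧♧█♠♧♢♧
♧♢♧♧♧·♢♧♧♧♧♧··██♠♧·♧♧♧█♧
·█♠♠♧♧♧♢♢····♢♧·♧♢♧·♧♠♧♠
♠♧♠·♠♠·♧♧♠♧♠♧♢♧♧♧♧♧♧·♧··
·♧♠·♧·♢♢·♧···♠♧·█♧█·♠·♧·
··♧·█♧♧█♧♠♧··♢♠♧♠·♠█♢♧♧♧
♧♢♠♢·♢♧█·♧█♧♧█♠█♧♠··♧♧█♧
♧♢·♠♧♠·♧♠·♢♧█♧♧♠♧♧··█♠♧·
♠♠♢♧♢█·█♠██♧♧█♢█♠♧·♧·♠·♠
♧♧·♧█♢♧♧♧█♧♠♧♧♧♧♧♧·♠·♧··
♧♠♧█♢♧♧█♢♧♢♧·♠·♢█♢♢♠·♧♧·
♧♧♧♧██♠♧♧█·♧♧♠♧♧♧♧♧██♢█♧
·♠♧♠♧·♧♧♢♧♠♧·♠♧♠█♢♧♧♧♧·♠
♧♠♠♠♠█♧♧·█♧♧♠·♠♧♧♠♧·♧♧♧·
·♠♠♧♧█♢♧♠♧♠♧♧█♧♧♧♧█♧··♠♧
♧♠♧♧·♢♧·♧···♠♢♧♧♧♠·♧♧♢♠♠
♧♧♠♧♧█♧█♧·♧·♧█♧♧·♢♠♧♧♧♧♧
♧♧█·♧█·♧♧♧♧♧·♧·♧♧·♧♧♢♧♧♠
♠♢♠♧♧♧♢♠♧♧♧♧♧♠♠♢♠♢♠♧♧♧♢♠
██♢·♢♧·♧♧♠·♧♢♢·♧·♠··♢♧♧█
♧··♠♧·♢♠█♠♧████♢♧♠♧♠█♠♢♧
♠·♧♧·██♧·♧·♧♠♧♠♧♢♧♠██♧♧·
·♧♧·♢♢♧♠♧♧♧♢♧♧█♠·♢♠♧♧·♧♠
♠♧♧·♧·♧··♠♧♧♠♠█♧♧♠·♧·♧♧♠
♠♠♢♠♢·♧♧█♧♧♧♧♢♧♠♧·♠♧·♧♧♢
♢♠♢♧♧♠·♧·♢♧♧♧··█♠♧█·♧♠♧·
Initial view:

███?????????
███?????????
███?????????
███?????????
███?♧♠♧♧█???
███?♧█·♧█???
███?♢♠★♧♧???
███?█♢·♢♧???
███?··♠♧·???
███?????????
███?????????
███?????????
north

███?????????
███?????????
███?????????
███?????????
███?♠♧♧·♢???
███?♧♠♧♧█???
███?♧█★♧█???
███?♢♠♧♧♧???
███?█♢·♢♧???
███?··♠♧·???
███?????????
███?????????

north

███?????????
███?????????
███?????????
███?????????
███?♠♠♧♧█???
███?♠♧♧·♢???
███?♧♠★♧█???
███?♧█·♧█???
███?♢♠♧♧♧???
███?█♢·♢♧???
███?··♠♧·???
███?????????

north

███?????????
███?????????
███?????????
███?????????
███?♠♠♠♠█???
███?♠♠♧♧█???
███?♠♧★·♢???
███?♧♠♧♧█???
███?♧█·♧█???
███?♢♠♧♧♧???
███?█♢·♢♧???
███?··♠♧·???

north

███?????????
███?????????
███?????????
███?????????
███?♠♧♠♧·???
███?♠♠♠♠█???
███?♠♠★♧█???
███?♠♧♧·♢???
███?♧♠♧♧█???
███?♧█·♧█???
███?♢♠♧♧♧???
███?█♢·♢♧???

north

███?????????
███?????????
███?????????
███?????????
███?♧♧♧██???
███?♠♧♠♧·???
███?♠♠★♠█???
███?♠♠♧♧█???
███?♠♧♧·♢???
███?♧♠♧♧█???
███?♧█·♧█???
███?♢♠♧♧♧???

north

███?????????
███?????????
███?????????
███?????????
███?♠♧█♢♧???
███?♧♧♧██???
███?♠♧★♧·???
███?♠♠♠♠█???
███?♠♠♧♧█???
███?♠♧♧·♢???
███?♧♠♧♧█???
███?♧█·♧█???

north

███?????????
███?????????
███?????????
███?????????
███?♧·♧█♢???
███?♠♧█♢♧???
███?♧♧★██???
███?♠♧♠♧·???
███?♠♠♠♠█???
███?♠♠♧♧█???
███?♠♧♧·♢???
███?♧♠♧♧█???

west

████????????
████????????
████????????
████????????
████♧♧·♧█♢??
████♧♠♧█♢♧??
████♧♧★♧██??
████·♠♧♠♧·??
████♧♠♠♠♠█??
████?♠♠♧♧█??
████?♠♧♧·♢??
████?♧♠♧♧█??

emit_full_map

♧♧·♧█♢
♧♠♧█♢♧
♧♧★♧██
·♠♧♠♧·
♧♠♠♠♠█
?♠♠♧♧█
?♠♧♧·♢
?♧♠♧♧█
?♧█·♧█
?♢♠♧♧♧
?█♢·♢♧
?··♠♧·

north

████????????
████????????
████????????
████????????
████♠♠♢♧♢???
████♧♧·♧█♢??
████♧♠★█♢♧??
████♧♧♧♧██??
████·♠♧♠♧·??
████♧♠♠♠♠█??
████?♠♠♧♧█??
████?♠♧♧·♢??

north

████????????
████????????
████????????
████????????
████♧♢·♠♧???
████♠♠♢♧♢???
████♧♧★♧█♢??
████♧♠♧█♢♧??
████♧♧♧♧██??
████·♠♧♠♧·??
████♧♠♠♠♠█??
████?♠♠♧♧█??

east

███?????????
███?????????
███?????????
███?????????
███♧♢·♠♧♠???
███♠♠♢♧♢█???
███♧♧·★█♢???
███♧♠♧█♢♧???
███♧♧♧♧██???
███·♠♧♠♧·???
███♧♠♠♠♠█???
███?♠♠♧♧█???

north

███?????????
███?????????
███?????????
███?????????
███?♢♠♢·♢???
███♧♢·♠♧♠???
███♠♠♢★♢█???
███♧♧·♧█♢???
███♧♠♧█♢♧???
███♧♧♧♧██???
███·♠♧♠♧·???
███♧♠♠♠♠█???

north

███?????????
███?????????
███?????????
███?????????
███?·♧·█♧???
███?♢♠♢·♢???
███♧♢·★♧♠???
███♠♠♢♧♢█???
███♧♧·♧█♢???
███♧♠♧█♢♧???
███♧♧♧♧██???
███·♠♧♠♧·???

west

████????????
████????????
████????????
████????????
████··♧·█♧??
████♧♢♠♢·♢??
████♧♢★♠♧♠??
████♠♠♢♧♢█??
████♧♧·♧█♢??
████♧♠♧█♢♧??
████♧♧♧♧██??
████·♠♧♠♧·??

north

████????????
████????????
████????????
████????????
████·♧♠·♧???
████··♧·█♧??
████♧♢★♢·♢??
████♧♢·♠♧♠??
████♠♠♢♧♢█??
████♧♧·♧█♢??
████♧♠♧█♢♧??
████♧♧♧♧██??

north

████????????
████????????
████????????
████????????
████♠♧♠·♠???
████·♧♠·♧???
████··★·█♧??
████♧♢♠♢·♢??
████♧♢·♠♧♠??
████♠♠♢♧♢█??
████♧♧·♧█♢??
████♧♠♧█♢♧??

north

████????????
████????????
████????????
████????????
████·█♠♠♧???
████♠♧♠·♠???
████·♧★·♧???
████··♧·█♧??
████♧♢♠♢·♢??
████♧♢·♠♧♠??
████♠♠♢♧♢█??
████♧♧·♧█♢??

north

████????????
████????????
████????????
████????????
████♧♢♧♧♧???
████·█♠♠♧???
████♠♧★·♠???
████·♧♠·♧???
████··♧·█♧??
████♧♢♠♢·♢??
████♧♢·♠♧♠??
████♠♠♢♧♢█??

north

████????????
████????????
████????????
████????????
████·♠♧♢█???
████♧♢♧♧♧???
████·█★♠♧???
████♠♧♠·♠???
████·♧♠·♧???
████··♧·█♧??
████♧♢♠♢·♢??
████♧♢·♠♧♠??

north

████████████
████????????
████????????
████????????
████♠♠███???
████·♠♧♢█???
████♧♢★♧♧???
████·█♠♠♧???
████♠♧♠·♠???
████·♧♠·♧???
████··♧·█♧??
████♧♢♠♢·♢??

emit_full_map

♠♠███?
·♠♧♢█?
♧♢★♧♧?
·█♠♠♧?
♠♧♠·♠?
·♧♠·♧?
··♧·█♧
♧♢♠♢·♢
♧♢·♠♧♠
♠♠♢♧♢█
♧♧·♧█♢
♧♠♧█♢♧
♧♧♧♧██
·♠♧♠♧·
♧♠♠♠♠█
?♠♠♧♧█
?♠♧♧·♢
?♧♠♧♧█
?♧█·♧█
?♢♠♧♧♧
?█♢·♢♧
?··♠♧·

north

████████████
████████████
████????????
████????????
████♧·█·█???
████♠♠███???
████·♠★♢█???
████♧♢♧♧♧???
████·█♠♠♧???
████♠♧♠·♠???
████·♧♠·♧???
████··♧·█♧??

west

████████████
████████████
█████???????
█████???????
█████♧·█·█??
█████♠♠███??
█████·★♧♢█??
█████♧♢♧♧♧??
█████·█♠♠♧??
█████♠♧♠·♠??
█████·♧♠·♧??
█████··♧·█♧?

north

████████████
████████████
████████████
█████???????
█████♢♠♧♧???
█████♧·█·█??
█████♠★███??
█████·♠♧♢█??
█████♧♢♧♧♧??
█████·█♠♠♧??
█████♠♧♠·♠??
█████·♧♠·♧??

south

████████████
████████████
█████???????
█████♢♠♧♧???
█████♧·█·█??
█████♠♠███??
█████·★♧♢█??
█████♧♢♧♧♧??
█████·█♠♠♧??
█████♠♧♠·♠??
█████·♧♠·♧??
█████··♧·█♧?

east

████████████
████████████
████????????
████♢♠♧♧????
████♧·█·█???
████♠♠███???
████·♠★♢█???
████♧♢♧♧♧???
████·█♠♠♧???
████♠♧♠·♠???
████·♧♠·♧???
████··♧·█♧??

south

████████████
████????????
████♢♠♧♧????
████♧·█·█???
████♠♠███???
████·♠♧♢█???
████♧♢★♧♧???
████·█♠♠♧???
████♠♧♠·♠???
████·♧♠·♧???
████··♧·█♧??
████♧♢♠♢·♢??

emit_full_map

♢♠♧♧??
♧·█·█?
♠♠███?
·♠♧♢█?
♧♢★♧♧?
·█♠♠♧?
♠♧♠·♠?
·♧♠·♧?
··♧·█♧
♧♢♠♢·♢
♧♢·♠♧♠
♠♠♢♧♢█
♧♧·♧█♢
♧♠♧█♢♧
♧♧♧♧██
·♠♧♠♧·
♧♠♠♠♠█
?♠♠♧♧█
?♠♧♧·♢
?♧♠♧♧█
?♧█·♧█
?♢♠♧♧♧
?█♢·♢♧
?··♠♧·


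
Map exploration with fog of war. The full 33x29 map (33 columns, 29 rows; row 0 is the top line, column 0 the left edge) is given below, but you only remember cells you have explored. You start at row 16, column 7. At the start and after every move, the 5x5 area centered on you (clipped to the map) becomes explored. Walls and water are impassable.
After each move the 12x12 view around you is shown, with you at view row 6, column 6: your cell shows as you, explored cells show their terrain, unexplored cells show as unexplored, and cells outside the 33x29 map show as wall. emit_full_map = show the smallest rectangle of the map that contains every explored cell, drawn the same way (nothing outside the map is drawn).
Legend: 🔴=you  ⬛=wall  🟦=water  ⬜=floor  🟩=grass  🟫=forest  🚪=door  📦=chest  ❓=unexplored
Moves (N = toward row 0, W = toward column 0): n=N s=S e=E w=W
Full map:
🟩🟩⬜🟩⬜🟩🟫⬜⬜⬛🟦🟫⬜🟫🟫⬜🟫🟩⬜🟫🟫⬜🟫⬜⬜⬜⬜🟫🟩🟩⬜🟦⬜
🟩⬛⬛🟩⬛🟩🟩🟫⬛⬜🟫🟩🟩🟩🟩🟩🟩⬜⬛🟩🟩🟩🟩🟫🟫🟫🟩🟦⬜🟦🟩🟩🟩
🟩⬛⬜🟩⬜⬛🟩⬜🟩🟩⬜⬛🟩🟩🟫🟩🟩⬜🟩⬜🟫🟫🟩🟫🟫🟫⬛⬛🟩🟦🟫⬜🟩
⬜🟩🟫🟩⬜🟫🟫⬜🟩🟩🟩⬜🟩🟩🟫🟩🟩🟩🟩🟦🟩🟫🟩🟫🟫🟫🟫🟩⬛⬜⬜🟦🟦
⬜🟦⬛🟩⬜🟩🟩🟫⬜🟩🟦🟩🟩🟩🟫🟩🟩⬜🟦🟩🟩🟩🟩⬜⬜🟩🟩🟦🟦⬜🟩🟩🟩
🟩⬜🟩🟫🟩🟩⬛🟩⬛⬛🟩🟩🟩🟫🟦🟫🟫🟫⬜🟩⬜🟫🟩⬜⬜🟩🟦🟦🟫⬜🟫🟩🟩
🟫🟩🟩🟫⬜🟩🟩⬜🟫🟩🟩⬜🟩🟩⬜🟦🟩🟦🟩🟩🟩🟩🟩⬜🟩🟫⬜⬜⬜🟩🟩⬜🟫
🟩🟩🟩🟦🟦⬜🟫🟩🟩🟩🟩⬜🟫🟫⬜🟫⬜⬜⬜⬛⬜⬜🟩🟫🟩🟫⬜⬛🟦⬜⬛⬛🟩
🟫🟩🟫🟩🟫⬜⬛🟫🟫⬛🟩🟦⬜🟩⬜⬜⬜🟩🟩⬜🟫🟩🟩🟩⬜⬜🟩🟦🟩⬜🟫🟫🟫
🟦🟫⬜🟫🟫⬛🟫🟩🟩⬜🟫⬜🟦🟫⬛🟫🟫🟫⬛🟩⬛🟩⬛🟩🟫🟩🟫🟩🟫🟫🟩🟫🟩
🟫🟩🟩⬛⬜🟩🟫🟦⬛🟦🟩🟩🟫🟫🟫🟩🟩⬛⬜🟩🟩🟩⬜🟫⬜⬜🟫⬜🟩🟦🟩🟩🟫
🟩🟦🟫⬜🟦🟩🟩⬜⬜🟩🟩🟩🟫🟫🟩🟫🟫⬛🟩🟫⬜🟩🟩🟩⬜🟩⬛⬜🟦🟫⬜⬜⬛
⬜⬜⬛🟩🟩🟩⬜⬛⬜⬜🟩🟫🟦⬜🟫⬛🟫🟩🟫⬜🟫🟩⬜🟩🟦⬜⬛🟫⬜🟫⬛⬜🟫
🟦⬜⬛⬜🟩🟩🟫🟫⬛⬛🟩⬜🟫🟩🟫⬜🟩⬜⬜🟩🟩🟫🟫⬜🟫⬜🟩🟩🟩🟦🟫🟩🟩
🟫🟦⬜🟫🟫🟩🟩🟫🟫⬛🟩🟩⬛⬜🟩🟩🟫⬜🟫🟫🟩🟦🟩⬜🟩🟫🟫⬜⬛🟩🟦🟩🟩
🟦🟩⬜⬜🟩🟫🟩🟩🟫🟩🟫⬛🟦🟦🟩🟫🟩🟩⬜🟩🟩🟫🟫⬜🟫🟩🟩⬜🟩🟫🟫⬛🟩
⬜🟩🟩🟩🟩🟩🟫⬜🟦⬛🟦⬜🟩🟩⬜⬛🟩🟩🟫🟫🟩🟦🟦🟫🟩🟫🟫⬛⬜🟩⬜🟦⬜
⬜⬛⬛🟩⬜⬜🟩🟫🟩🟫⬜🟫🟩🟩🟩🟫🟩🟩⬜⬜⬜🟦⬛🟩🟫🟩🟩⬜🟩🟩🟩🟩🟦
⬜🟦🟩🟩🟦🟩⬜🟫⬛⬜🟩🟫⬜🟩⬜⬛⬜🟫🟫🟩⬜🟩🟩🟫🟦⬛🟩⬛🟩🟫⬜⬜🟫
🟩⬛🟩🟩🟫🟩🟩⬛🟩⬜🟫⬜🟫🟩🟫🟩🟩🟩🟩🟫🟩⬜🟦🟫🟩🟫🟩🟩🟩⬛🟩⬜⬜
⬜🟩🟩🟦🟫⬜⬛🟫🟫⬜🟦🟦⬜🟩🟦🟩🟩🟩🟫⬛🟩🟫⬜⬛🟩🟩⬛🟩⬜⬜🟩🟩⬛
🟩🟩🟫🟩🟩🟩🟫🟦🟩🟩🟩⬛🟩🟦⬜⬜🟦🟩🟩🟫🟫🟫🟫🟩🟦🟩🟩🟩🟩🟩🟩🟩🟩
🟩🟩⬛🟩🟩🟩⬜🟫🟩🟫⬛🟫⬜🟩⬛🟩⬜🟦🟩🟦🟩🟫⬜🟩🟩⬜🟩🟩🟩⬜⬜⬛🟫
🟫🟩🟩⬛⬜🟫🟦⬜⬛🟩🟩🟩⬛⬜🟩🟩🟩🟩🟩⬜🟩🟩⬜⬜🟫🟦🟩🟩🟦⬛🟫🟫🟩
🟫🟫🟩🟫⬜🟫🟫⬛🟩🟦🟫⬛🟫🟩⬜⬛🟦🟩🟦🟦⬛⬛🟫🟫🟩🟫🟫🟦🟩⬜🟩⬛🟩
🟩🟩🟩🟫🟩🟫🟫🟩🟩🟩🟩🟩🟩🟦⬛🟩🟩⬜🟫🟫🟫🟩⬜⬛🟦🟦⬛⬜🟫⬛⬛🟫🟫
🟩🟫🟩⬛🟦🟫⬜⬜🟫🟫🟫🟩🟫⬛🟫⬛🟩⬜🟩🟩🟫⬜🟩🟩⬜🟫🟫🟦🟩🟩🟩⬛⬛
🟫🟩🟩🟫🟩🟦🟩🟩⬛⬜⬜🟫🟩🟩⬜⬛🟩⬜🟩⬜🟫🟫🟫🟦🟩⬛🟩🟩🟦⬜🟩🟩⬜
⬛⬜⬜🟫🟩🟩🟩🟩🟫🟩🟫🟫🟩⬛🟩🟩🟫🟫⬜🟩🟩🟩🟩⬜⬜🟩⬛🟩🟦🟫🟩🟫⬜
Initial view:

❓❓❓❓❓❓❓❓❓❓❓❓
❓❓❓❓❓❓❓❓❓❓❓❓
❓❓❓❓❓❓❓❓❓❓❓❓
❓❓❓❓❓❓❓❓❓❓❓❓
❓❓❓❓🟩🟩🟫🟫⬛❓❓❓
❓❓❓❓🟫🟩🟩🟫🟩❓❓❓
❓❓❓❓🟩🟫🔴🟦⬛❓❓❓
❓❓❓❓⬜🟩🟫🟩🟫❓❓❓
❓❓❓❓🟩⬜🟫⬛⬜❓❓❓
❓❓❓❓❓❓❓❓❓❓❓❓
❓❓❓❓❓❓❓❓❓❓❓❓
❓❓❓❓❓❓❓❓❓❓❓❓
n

❓❓❓❓❓❓❓❓❓❓❓❓
❓❓❓❓❓❓❓❓❓❓❓❓
❓❓❓❓❓❓❓❓❓❓❓❓
❓❓❓❓❓❓❓❓❓❓❓❓
❓❓❓❓🟩🟫🟫⬛⬛❓❓❓
❓❓❓❓🟩🟩🟫🟫⬛❓❓❓
❓❓❓❓🟫🟩🔴🟫🟩❓❓❓
❓❓❓❓🟩🟫⬜🟦⬛❓❓❓
❓❓❓❓⬜🟩🟫🟩🟫❓❓❓
❓❓❓❓🟩⬜🟫⬛⬜❓❓❓
❓❓❓❓❓❓❓❓❓❓❓❓
❓❓❓❓❓❓❓❓❓❓❓❓

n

❓❓❓❓❓❓❓❓❓❓❓❓
❓❓❓❓❓❓❓❓❓❓❓❓
❓❓❓❓❓❓❓❓❓❓❓❓
❓❓❓❓❓❓❓❓❓❓❓❓
❓❓❓❓🟩⬜⬛⬜⬜❓❓❓
❓❓❓❓🟩🟫🟫⬛⬛❓❓❓
❓❓❓❓🟩🟩🔴🟫⬛❓❓❓
❓❓❓❓🟫🟩🟩🟫🟩❓❓❓
❓❓❓❓🟩🟫⬜🟦⬛❓❓❓
❓❓❓❓⬜🟩🟫🟩🟫❓❓❓
❓❓❓❓🟩⬜🟫⬛⬜❓❓❓
❓❓❓❓❓❓❓❓❓❓❓❓

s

❓❓❓❓❓❓❓❓❓❓❓❓
❓❓❓❓❓❓❓❓❓❓❓❓
❓❓❓❓❓❓❓❓❓❓❓❓
❓❓❓❓🟩⬜⬛⬜⬜❓❓❓
❓❓❓❓🟩🟫🟫⬛⬛❓❓❓
❓❓❓❓🟩🟩🟫🟫⬛❓❓❓
❓❓❓❓🟫🟩🔴🟫🟩❓❓❓
❓❓❓❓🟩🟫⬜🟦⬛❓❓❓
❓❓❓❓⬜🟩🟫🟩🟫❓❓❓
❓❓❓❓🟩⬜🟫⬛⬜❓❓❓
❓❓❓❓❓❓❓❓❓❓❓❓
❓❓❓❓❓❓❓❓❓❓❓❓

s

❓❓❓❓❓❓❓❓❓❓❓❓
❓❓❓❓❓❓❓❓❓❓❓❓
❓❓❓❓🟩⬜⬛⬜⬜❓❓❓
❓❓❓❓🟩🟫🟫⬛⬛❓❓❓
❓❓❓❓🟩🟩🟫🟫⬛❓❓❓
❓❓❓❓🟫🟩🟩🟫🟩❓❓❓
❓❓❓❓🟩🟫🔴🟦⬛❓❓❓
❓❓❓❓⬜🟩🟫🟩🟫❓❓❓
❓❓❓❓🟩⬜🟫⬛⬜❓❓❓
❓❓❓❓❓❓❓❓❓❓❓❓
❓❓❓❓❓❓❓❓❓❓❓❓
❓❓❓❓❓❓❓❓❓❓❓❓

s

❓❓❓❓❓❓❓❓❓❓❓❓
❓❓❓❓🟩⬜⬛⬜⬜❓❓❓
❓❓❓❓🟩🟫🟫⬛⬛❓❓❓
❓❓❓❓🟩🟩🟫🟫⬛❓❓❓
❓❓❓❓🟫🟩🟩🟫🟩❓❓❓
❓❓❓❓🟩🟫⬜🟦⬛❓❓❓
❓❓❓❓⬜🟩🔴🟩🟫❓❓❓
❓❓❓❓🟩⬜🟫⬛⬜❓❓❓
❓❓❓❓🟩🟩⬛🟩⬜❓❓❓
❓❓❓❓❓❓❓❓❓❓❓❓
❓❓❓❓❓❓❓❓❓❓❓❓
❓❓❓❓❓❓❓❓❓❓❓❓

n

❓❓❓❓❓❓❓❓❓❓❓❓
❓❓❓❓❓❓❓❓❓❓❓❓
❓❓❓❓🟩⬜⬛⬜⬜❓❓❓
❓❓❓❓🟩🟫🟫⬛⬛❓❓❓
❓❓❓❓🟩🟩🟫🟫⬛❓❓❓
❓❓❓❓🟫🟩🟩🟫🟩❓❓❓
❓❓❓❓🟩🟫🔴🟦⬛❓❓❓
❓❓❓❓⬜🟩🟫🟩🟫❓❓❓
❓❓❓❓🟩⬜🟫⬛⬜❓❓❓
❓❓❓❓🟩🟩⬛🟩⬜❓❓❓
❓❓❓❓❓❓❓❓❓❓❓❓
❓❓❓❓❓❓❓❓❓❓❓❓

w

❓❓❓❓❓❓❓❓❓❓❓❓
❓❓❓❓❓❓❓❓❓❓❓❓
❓❓❓❓❓🟩⬜⬛⬜⬜❓❓
❓❓❓❓❓🟩🟫🟫⬛⬛❓❓
❓❓❓❓🟫🟩🟩🟫🟫⬛❓❓
❓❓❓❓🟩🟫🟩🟩🟫🟩❓❓
❓❓❓❓🟩🟩🔴⬜🟦⬛❓❓
❓❓❓❓⬜⬜🟩🟫🟩🟫❓❓
❓❓❓❓🟦🟩⬜🟫⬛⬜❓❓
❓❓❓❓❓🟩🟩⬛🟩⬜❓❓
❓❓❓❓❓❓❓❓❓❓❓❓
❓❓❓❓❓❓❓❓❓❓❓❓

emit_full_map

❓🟩⬜⬛⬜⬜
❓🟩🟫🟫⬛⬛
🟫🟩🟩🟫🟫⬛
🟩🟫🟩🟩🟫🟩
🟩🟩🔴⬜🟦⬛
⬜⬜🟩🟫🟩🟫
🟦🟩⬜🟫⬛⬜
❓🟩🟩⬛🟩⬜

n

❓❓❓❓❓❓❓❓❓❓❓❓
❓❓❓❓❓❓❓❓❓❓❓❓
❓❓❓❓❓❓❓❓❓❓❓❓
❓❓❓❓❓🟩⬜⬛⬜⬜❓❓
❓❓❓❓🟩🟩🟫🟫⬛⬛❓❓
❓❓❓❓🟫🟩🟩🟫🟫⬛❓❓
❓❓❓❓🟩🟫🔴🟩🟫🟩❓❓
❓❓❓❓🟩🟩🟫⬜🟦⬛❓❓
❓❓❓❓⬜⬜🟩🟫🟩🟫❓❓
❓❓❓❓🟦🟩⬜🟫⬛⬜❓❓
❓❓❓❓❓🟩🟩⬛🟩⬜❓❓
❓❓❓❓❓❓❓❓❓❓❓❓

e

❓❓❓❓❓❓❓❓❓❓❓❓
❓❓❓❓❓❓❓❓❓❓❓❓
❓❓❓❓❓❓❓❓❓❓❓❓
❓❓❓❓🟩⬜⬛⬜⬜❓❓❓
❓❓❓🟩🟩🟫🟫⬛⬛❓❓❓
❓❓❓🟫🟩🟩🟫🟫⬛❓❓❓
❓❓❓🟩🟫🟩🔴🟫🟩❓❓❓
❓❓❓🟩🟩🟫⬜🟦⬛❓❓❓
❓❓❓⬜⬜🟩🟫🟩🟫❓❓❓
❓❓❓🟦🟩⬜🟫⬛⬜❓❓❓
❓❓❓❓🟩🟩⬛🟩⬜❓❓❓
❓❓❓❓❓❓❓❓❓❓❓❓

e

❓❓❓❓❓❓❓❓❓❓❓❓
❓❓❓❓❓❓❓❓❓❓❓❓
❓❓❓❓❓❓❓❓❓❓❓❓
❓❓❓🟩⬜⬛⬜⬜❓❓❓❓
❓❓🟩🟩🟫🟫⬛⬛🟩❓❓❓
❓❓🟫🟩🟩🟫🟫⬛🟩❓❓❓
❓❓🟩🟫🟩🟩🔴🟩🟫❓❓❓
❓❓🟩🟩🟫⬜🟦⬛🟦❓❓❓
❓❓⬜⬜🟩🟫🟩🟫⬜❓❓❓
❓❓🟦🟩⬜🟫⬛⬜❓❓❓❓
❓❓❓🟩🟩⬛🟩⬜❓❓❓❓
❓❓❓❓❓❓❓❓❓❓❓❓

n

❓❓❓❓❓❓❓❓❓❓❓❓
❓❓❓❓❓❓❓❓❓❓❓❓
❓❓❓❓❓❓❓❓❓❓❓❓
❓❓❓❓❓❓❓❓❓❓❓❓
❓❓❓🟩⬜⬛⬜⬜🟩❓❓❓
❓❓🟩🟩🟫🟫⬛⬛🟩❓❓❓
❓❓🟫🟩🟩🟫🔴⬛🟩❓❓❓
❓❓🟩🟫🟩🟩🟫🟩🟫❓❓❓
❓❓🟩🟩🟫⬜🟦⬛🟦❓❓❓
❓❓⬜⬜🟩🟫🟩🟫⬜❓❓❓
❓❓🟦🟩⬜🟫⬛⬜❓❓❓❓
❓❓❓🟩🟩⬛🟩⬜❓❓❓❓

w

❓❓❓❓❓❓❓❓❓❓❓❓
❓❓❓❓❓❓❓❓❓❓❓❓
❓❓❓❓❓❓❓❓❓❓❓❓
❓❓❓❓❓❓❓❓❓❓❓❓
❓❓❓❓🟩⬜⬛⬜⬜🟩❓❓
❓❓❓🟩🟩🟫🟫⬛⬛🟩❓❓
❓❓❓🟫🟩🟩🔴🟫⬛🟩❓❓
❓❓❓🟩🟫🟩🟩🟫🟩🟫❓❓
❓❓❓🟩🟩🟫⬜🟦⬛🟦❓❓
❓❓❓⬜⬜🟩🟫🟩🟫⬜❓❓
❓❓❓🟦🟩⬜🟫⬛⬜❓❓❓
❓❓❓❓🟩🟩⬛🟩⬜❓❓❓

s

❓❓❓❓❓❓❓❓❓❓❓❓
❓❓❓❓❓❓❓❓❓❓❓❓
❓❓❓❓❓❓❓❓❓❓❓❓
❓❓❓❓🟩⬜⬛⬜⬜🟩❓❓
❓❓❓🟩🟩🟫🟫⬛⬛🟩❓❓
❓❓❓🟫🟩🟩🟫🟫⬛🟩❓❓
❓❓❓🟩🟫🟩🔴🟫🟩🟫❓❓
❓❓❓🟩🟩🟫⬜🟦⬛🟦❓❓
❓❓❓⬜⬜🟩🟫🟩🟫⬜❓❓
❓❓❓🟦🟩⬜🟫⬛⬜❓❓❓
❓❓❓❓🟩🟩⬛🟩⬜❓❓❓
❓❓❓❓❓❓❓❓❓❓❓❓

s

❓❓❓❓❓❓❓❓❓❓❓❓
❓❓❓❓❓❓❓❓❓❓❓❓
❓❓❓❓🟩⬜⬛⬜⬜🟩❓❓
❓❓❓🟩🟩🟫🟫⬛⬛🟩❓❓
❓❓❓🟫🟩🟩🟫🟫⬛🟩❓❓
❓❓❓🟩🟫🟩🟩🟫🟩🟫❓❓
❓❓❓🟩🟩🟫🔴🟦⬛🟦❓❓
❓❓❓⬜⬜🟩🟫🟩🟫⬜❓❓
❓❓❓🟦🟩⬜🟫⬛⬜❓❓❓
❓❓❓❓🟩🟩⬛🟩⬜❓❓❓
❓❓❓❓❓❓❓❓❓❓❓❓
❓❓❓❓❓❓❓❓❓❓❓❓

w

❓❓❓❓❓❓❓❓❓❓❓❓
❓❓❓❓❓❓❓❓❓❓❓❓
❓❓❓❓❓🟩⬜⬛⬜⬜🟩❓
❓❓❓❓🟩🟩🟫🟫⬛⬛🟩❓
❓❓❓❓🟫🟩🟩🟫🟫⬛🟩❓
❓❓❓❓🟩🟫🟩🟩🟫🟩🟫❓
❓❓❓❓🟩🟩🔴⬜🟦⬛🟦❓
❓❓❓❓⬜⬜🟩🟫🟩🟫⬜❓
❓❓❓❓🟦🟩⬜🟫⬛⬜❓❓
❓❓❓❓❓🟩🟩⬛🟩⬜❓❓
❓❓❓❓❓❓❓❓❓❓❓❓
❓❓❓❓❓❓❓❓❓❓❓❓

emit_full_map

❓🟩⬜⬛⬜⬜🟩
🟩🟩🟫🟫⬛⬛🟩
🟫🟩🟩🟫🟫⬛🟩
🟩🟫🟩🟩🟫🟩🟫
🟩🟩🔴⬜🟦⬛🟦
⬜⬜🟩🟫🟩🟫⬜
🟦🟩⬜🟫⬛⬜❓
❓🟩🟩⬛🟩⬜❓

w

⬛❓❓❓❓❓❓❓❓❓❓❓
⬛❓❓❓❓❓❓❓❓❓❓❓
⬛❓❓❓❓❓🟩⬜⬛⬜⬜🟩
⬛❓❓❓❓🟩🟩🟫🟫⬛⬛🟩
⬛❓❓❓🟫🟫🟩🟩🟫🟫⬛🟩
⬛❓❓❓⬜🟩🟫🟩🟩🟫🟩🟫
⬛❓❓❓🟩🟩🔴🟫⬜🟦⬛🟦
⬛❓❓❓🟩⬜⬜🟩🟫🟩🟫⬜
⬛❓❓❓🟩🟦🟩⬜🟫⬛⬜❓
⬛❓❓❓❓❓🟩🟩⬛🟩⬜❓
⬛❓❓❓❓❓❓❓❓❓❓❓
⬛❓❓❓❓❓❓❓❓❓❓❓

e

❓❓❓❓❓❓❓❓❓❓❓❓
❓❓❓❓❓❓❓❓❓❓❓❓
❓❓❓❓❓🟩⬜⬛⬜⬜🟩❓
❓❓❓❓🟩🟩🟫🟫⬛⬛🟩❓
❓❓❓🟫🟫🟩🟩🟫🟫⬛🟩❓
❓❓❓⬜🟩🟫🟩🟩🟫🟩🟫❓
❓❓❓🟩🟩🟩🔴⬜🟦⬛🟦❓
❓❓❓🟩⬜⬜🟩🟫🟩🟫⬜❓
❓❓❓🟩🟦🟩⬜🟫⬛⬜❓❓
❓❓❓❓❓🟩🟩⬛🟩⬜❓❓
❓❓❓❓❓❓❓❓❓❓❓❓
❓❓❓❓❓❓❓❓❓❓❓❓

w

⬛❓❓❓❓❓❓❓❓❓❓❓
⬛❓❓❓❓❓❓❓❓❓❓❓
⬛❓❓❓❓❓🟩⬜⬛⬜⬜🟩
⬛❓❓❓❓🟩🟩🟫🟫⬛⬛🟩
⬛❓❓❓🟫🟫🟩🟩🟫🟫⬛🟩
⬛❓❓❓⬜🟩🟫🟩🟩🟫🟩🟫
⬛❓❓❓🟩🟩🔴🟫⬜🟦⬛🟦
⬛❓❓❓🟩⬜⬜🟩🟫🟩🟫⬜
⬛❓❓❓🟩🟦🟩⬜🟫⬛⬜❓
⬛❓❓❓❓❓🟩🟩⬛🟩⬜❓
⬛❓❓❓❓❓❓❓❓❓❓❓
⬛❓❓❓❓❓❓❓❓❓❓❓

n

⬛❓❓❓❓❓❓❓❓❓❓❓
⬛❓❓❓❓❓❓❓❓❓❓❓
⬛❓❓❓❓❓❓❓❓❓❓❓
⬛❓❓❓❓❓🟩⬜⬛⬜⬜🟩
⬛❓❓❓⬜🟩🟩🟫🟫⬛⬛🟩
⬛❓❓❓🟫🟫🟩🟩🟫🟫⬛🟩
⬛❓❓❓⬜🟩🔴🟩🟩🟫🟩🟫
⬛❓❓❓🟩🟩🟩🟫⬜🟦⬛🟦
⬛❓❓❓🟩⬜⬜🟩🟫🟩🟫⬜
⬛❓❓❓🟩🟦🟩⬜🟫⬛⬜❓
⬛❓❓❓❓❓🟩🟩⬛🟩⬜❓
⬛❓❓❓❓❓❓❓❓❓❓❓

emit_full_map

❓❓🟩⬜⬛⬜⬜🟩
⬜🟩🟩🟫🟫⬛⬛🟩
🟫🟫🟩🟩🟫🟫⬛🟩
⬜🟩🔴🟩🟩🟫🟩🟫
🟩🟩🟩🟫⬜🟦⬛🟦
🟩⬜⬜🟩🟫🟩🟫⬜
🟩🟦🟩⬜🟫⬛⬜❓
❓❓🟩🟩⬛🟩⬜❓

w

⬛⬛❓❓❓❓❓❓❓❓❓❓
⬛⬛❓❓❓❓❓❓❓❓❓❓
⬛⬛❓❓❓❓❓❓❓❓❓❓
⬛⬛❓❓❓❓❓🟩⬜⬛⬜⬜
⬛⬛❓❓⬛⬜🟩🟩🟫🟫⬛⬛
⬛⬛❓❓⬜🟫🟫🟩🟩🟫🟫⬛
⬛⬛❓❓⬜⬜🔴🟫🟩🟩🟫🟩
⬛⬛❓❓🟩🟩🟩🟩🟫⬜🟦⬛
⬛⬛❓❓⬛🟩⬜⬜🟩🟫🟩🟫
⬛⬛❓❓❓🟩🟦🟩⬜🟫⬛⬜
⬛⬛❓❓❓❓❓🟩🟩⬛🟩⬜
⬛⬛❓❓❓❓❓❓❓❓❓❓

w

⬛⬛⬛❓❓❓❓❓❓❓❓❓
⬛⬛⬛❓❓❓❓❓❓❓❓❓
⬛⬛⬛❓❓❓❓❓❓❓❓❓
⬛⬛⬛❓❓❓❓❓🟩⬜⬛⬜
⬛⬛⬛❓⬜⬛⬜🟩🟩🟫🟫⬛
⬛⬛⬛❓🟦⬜🟫🟫🟩🟩🟫🟫
⬛⬛⬛❓🟩⬜🔴🟩🟫🟩🟩🟫
⬛⬛⬛❓🟩🟩🟩🟩🟩🟫⬜🟦
⬛⬛⬛❓⬛⬛🟩⬜⬜🟩🟫🟩
⬛⬛⬛❓❓❓🟩🟦🟩⬜🟫⬛
⬛⬛⬛❓❓❓❓❓🟩🟩⬛🟩
⬛⬛⬛❓❓❓❓❓❓❓❓❓

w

⬛⬛⬛⬛❓❓❓❓❓❓❓❓
⬛⬛⬛⬛❓❓❓❓❓❓❓❓
⬛⬛⬛⬛❓❓❓❓❓❓❓❓
⬛⬛⬛⬛❓❓❓❓❓🟩⬜⬛
⬛⬛⬛⬛🟦⬜⬛⬜🟩🟩🟫🟫
⬛⬛⬛⬛🟫🟦⬜🟫🟫🟩🟩🟫
⬛⬛⬛⬛🟦🟩🔴⬜🟩🟫🟩🟩
⬛⬛⬛⬛⬜🟩🟩🟩🟩🟩🟫⬜
⬛⬛⬛⬛⬜⬛⬛🟩⬜⬜🟩🟫
⬛⬛⬛⬛❓❓❓🟩🟦🟩⬜🟫
⬛⬛⬛⬛❓❓❓❓❓🟩🟩⬛
⬛⬛⬛⬛❓❓❓❓❓❓❓❓

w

⬛⬛⬛⬛⬛❓❓❓❓❓❓❓
⬛⬛⬛⬛⬛❓❓❓❓❓❓❓
⬛⬛⬛⬛⬛❓❓❓❓❓❓❓
⬛⬛⬛⬛⬛❓❓❓❓❓🟩⬜
⬛⬛⬛⬛⬛🟦⬜⬛⬜🟩🟩🟫
⬛⬛⬛⬛⬛🟫🟦⬜🟫🟫🟩🟩
⬛⬛⬛⬛⬛🟦🔴⬜⬜🟩🟫🟩
⬛⬛⬛⬛⬛⬜🟩🟩🟩🟩🟩🟫
⬛⬛⬛⬛⬛⬜⬛⬛🟩⬜⬜🟩
⬛⬛⬛⬛⬛❓❓❓🟩🟦🟩⬜
⬛⬛⬛⬛⬛❓❓❓❓❓🟩🟩
⬛⬛⬛⬛⬛❓❓❓❓❓❓❓

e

⬛⬛⬛⬛❓❓❓❓❓❓❓❓
⬛⬛⬛⬛❓❓❓❓❓❓❓❓
⬛⬛⬛⬛❓❓❓❓❓❓❓❓
⬛⬛⬛⬛❓❓❓❓❓🟩⬜⬛
⬛⬛⬛⬛🟦⬜⬛⬜🟩🟩🟫🟫
⬛⬛⬛⬛🟫🟦⬜🟫🟫🟩🟩🟫
⬛⬛⬛⬛🟦🟩🔴⬜🟩🟫🟩🟩
⬛⬛⬛⬛⬜🟩🟩🟩🟩🟩🟫⬜
⬛⬛⬛⬛⬜⬛⬛🟩⬜⬜🟩🟫
⬛⬛⬛⬛❓❓❓🟩🟦🟩⬜🟫
⬛⬛⬛⬛❓❓❓❓❓🟩🟩⬛
⬛⬛⬛⬛❓❓❓❓❓❓❓❓

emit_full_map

❓❓❓❓❓🟩⬜⬛⬜⬜🟩
🟦⬜⬛⬜🟩🟩🟫🟫⬛⬛🟩
🟫🟦⬜🟫🟫🟩🟩🟫🟫⬛🟩
🟦🟩🔴⬜🟩🟫🟩🟩🟫🟩🟫
⬜🟩🟩🟩🟩🟩🟫⬜🟦⬛🟦
⬜⬛⬛🟩⬜⬜🟩🟫🟩🟫⬜
❓❓❓🟩🟦🟩⬜🟫⬛⬜❓
❓❓❓❓❓🟩🟩⬛🟩⬜❓


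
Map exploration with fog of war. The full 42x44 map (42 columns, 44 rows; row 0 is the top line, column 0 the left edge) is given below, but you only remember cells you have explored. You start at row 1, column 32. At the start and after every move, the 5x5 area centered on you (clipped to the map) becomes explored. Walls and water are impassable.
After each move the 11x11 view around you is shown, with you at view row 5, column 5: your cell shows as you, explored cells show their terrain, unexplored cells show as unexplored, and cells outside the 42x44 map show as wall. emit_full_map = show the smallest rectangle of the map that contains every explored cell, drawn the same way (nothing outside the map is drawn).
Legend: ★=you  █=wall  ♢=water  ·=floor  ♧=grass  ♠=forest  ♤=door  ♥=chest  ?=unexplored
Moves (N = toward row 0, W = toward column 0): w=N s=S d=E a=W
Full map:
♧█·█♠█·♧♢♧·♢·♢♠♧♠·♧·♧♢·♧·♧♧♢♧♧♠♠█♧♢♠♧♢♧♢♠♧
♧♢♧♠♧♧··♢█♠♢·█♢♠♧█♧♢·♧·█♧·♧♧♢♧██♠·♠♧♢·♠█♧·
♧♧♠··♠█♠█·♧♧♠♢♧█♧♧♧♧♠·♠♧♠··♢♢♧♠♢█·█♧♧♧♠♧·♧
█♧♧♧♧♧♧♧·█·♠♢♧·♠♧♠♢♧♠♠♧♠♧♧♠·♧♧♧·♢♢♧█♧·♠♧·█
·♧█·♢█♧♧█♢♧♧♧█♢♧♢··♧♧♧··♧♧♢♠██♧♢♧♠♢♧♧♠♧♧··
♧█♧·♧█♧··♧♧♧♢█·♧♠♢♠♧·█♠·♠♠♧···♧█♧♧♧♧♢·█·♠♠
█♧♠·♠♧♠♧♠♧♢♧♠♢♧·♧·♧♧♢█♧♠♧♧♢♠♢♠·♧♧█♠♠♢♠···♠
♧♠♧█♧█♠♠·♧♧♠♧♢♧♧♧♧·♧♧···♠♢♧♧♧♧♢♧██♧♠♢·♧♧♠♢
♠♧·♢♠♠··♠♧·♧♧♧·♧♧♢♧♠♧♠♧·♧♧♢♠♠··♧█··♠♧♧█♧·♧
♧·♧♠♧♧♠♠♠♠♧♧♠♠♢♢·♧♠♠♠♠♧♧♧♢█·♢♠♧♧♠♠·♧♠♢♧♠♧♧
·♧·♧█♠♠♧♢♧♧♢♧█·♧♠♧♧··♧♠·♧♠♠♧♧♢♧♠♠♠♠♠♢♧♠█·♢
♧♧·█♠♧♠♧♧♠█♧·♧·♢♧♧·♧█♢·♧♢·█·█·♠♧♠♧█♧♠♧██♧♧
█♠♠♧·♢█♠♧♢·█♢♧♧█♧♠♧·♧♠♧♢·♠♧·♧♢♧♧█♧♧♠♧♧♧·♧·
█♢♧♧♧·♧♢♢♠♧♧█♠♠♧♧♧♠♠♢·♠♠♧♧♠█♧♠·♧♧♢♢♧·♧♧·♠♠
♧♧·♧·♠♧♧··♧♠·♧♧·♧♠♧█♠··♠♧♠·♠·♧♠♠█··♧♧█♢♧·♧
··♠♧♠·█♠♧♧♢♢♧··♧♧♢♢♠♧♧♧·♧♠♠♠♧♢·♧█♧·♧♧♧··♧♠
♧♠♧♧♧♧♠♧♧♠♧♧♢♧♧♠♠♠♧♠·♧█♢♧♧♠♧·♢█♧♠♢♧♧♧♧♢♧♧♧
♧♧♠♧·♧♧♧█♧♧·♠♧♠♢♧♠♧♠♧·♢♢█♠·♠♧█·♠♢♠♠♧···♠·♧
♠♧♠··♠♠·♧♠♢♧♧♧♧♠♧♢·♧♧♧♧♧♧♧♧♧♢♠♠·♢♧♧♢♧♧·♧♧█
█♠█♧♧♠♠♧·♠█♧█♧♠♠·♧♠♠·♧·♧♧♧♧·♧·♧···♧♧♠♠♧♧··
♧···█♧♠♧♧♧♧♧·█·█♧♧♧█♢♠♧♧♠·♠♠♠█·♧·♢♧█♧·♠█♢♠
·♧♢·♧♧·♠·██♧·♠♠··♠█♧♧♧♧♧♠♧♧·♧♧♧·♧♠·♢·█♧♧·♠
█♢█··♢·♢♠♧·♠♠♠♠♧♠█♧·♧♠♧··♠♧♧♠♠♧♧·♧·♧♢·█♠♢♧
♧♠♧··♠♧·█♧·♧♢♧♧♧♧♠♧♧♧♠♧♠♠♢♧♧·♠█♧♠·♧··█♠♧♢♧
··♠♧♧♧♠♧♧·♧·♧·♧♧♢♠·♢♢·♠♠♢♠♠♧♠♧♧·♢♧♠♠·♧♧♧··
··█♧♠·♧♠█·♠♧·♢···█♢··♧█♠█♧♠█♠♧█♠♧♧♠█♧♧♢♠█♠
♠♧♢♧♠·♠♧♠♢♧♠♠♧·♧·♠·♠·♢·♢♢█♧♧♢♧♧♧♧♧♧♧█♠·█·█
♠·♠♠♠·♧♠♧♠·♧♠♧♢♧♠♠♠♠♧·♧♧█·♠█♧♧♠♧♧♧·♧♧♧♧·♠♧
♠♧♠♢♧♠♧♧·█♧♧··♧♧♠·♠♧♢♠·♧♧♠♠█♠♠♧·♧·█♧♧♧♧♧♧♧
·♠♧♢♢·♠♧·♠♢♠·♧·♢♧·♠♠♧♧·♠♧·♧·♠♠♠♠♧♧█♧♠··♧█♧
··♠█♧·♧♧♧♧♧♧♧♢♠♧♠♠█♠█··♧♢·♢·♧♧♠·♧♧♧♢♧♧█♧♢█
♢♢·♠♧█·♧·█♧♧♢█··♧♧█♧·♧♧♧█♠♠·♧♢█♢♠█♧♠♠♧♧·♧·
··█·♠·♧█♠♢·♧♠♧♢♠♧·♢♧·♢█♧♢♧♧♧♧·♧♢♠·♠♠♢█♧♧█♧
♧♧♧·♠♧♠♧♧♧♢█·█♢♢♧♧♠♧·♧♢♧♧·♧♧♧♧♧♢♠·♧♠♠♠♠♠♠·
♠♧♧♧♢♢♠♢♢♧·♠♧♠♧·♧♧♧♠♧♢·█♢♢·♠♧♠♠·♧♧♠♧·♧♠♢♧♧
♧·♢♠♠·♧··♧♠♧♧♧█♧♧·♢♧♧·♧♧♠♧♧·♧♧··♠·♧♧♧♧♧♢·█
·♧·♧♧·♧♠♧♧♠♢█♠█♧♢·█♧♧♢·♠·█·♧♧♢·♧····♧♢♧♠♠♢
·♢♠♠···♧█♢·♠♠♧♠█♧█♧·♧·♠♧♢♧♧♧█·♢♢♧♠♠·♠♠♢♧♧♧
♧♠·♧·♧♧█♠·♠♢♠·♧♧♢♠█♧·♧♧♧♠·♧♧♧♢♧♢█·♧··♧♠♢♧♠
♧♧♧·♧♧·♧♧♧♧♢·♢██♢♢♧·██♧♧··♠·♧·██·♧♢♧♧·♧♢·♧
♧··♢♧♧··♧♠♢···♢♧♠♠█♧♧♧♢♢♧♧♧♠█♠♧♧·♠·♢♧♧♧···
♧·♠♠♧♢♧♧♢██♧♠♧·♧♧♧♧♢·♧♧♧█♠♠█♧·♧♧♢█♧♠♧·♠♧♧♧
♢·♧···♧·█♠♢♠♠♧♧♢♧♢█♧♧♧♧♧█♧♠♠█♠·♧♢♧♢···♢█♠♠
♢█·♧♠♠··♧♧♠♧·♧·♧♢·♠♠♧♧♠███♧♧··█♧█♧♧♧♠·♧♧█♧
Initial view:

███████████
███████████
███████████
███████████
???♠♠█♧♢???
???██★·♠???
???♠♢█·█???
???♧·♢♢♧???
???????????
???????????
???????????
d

███████████
███████████
███████████
███████████
??♠♠█♧♢♠???
??██♠★♠♧???
??♠♢█·█♧???
??♧·♢♢♧█???
???????????
???????????
???????????

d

███████████
███████████
███████████
███████████
?♠♠█♧♢♠♧???
?██♠·★♧♢???
?♠♢█·█♧♧???
?♧·♢♢♧█♧???
???????????
???????????
???????????

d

███████████
███████████
███████████
███████████
♠♠█♧♢♠♧♢???
██♠·♠★♢·???
♠♢█·█♧♧♧???
♧·♢♢♧█♧·???
???????????
???????????
???????????

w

███████████
███████████
███████████
███████████
███████████
♠♠█♧♢★♧♢???
██♠·♠♧♢·???
♠♢█·█♧♧♧???
♧·♢♢♧█♧·???
???????????
???????????

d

███████████
███████████
███████████
███████████
███████████
♠█♧♢♠★♢♧???
█♠·♠♧♢·♠???
♢█·█♧♧♧♠???
·♢♢♧█♧·????
???????????
???????????

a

███████████
███████████
███████████
███████████
███████████
♠♠█♧♢★♧♢♧??
██♠·♠♧♢·♠??
♠♢█·█♧♧♧♠??
♧·♢♢♧█♧·???
???????????
???????????

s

███████████
███████████
███████████
███████████
♠♠█♧♢♠♧♢♧??
██♠·♠★♢·♠??
♠♢█·█♧♧♧♠??
♧·♢♢♧█♧·???
???????????
???????????
???????????

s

███████████
███████████
███████████
♠♠█♧♢♠♧♢♧??
██♠·♠♧♢·♠??
♠♢█·█★♧♧♠??
♧·♢♢♧█♧·???
???♠♢♧♧♠???
???????????
???????????
???????????

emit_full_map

♠♠█♧♢♠♧♢♧
██♠·♠♧♢·♠
♠♢█·█★♧♧♠
♧·♢♢♧█♧·?
???♠♢♧♧♠?

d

███████████
███████████
███████████
♠█♧♢♠♧♢♧???
█♠·♠♧♢·♠???
♢█·█♧★♧♠???
·♢♢♧█♧·♠???
??♠♢♧♧♠♧???
???????????
???????????
???????????

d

███████████
███████████
███████████
█♧♢♠♧♢♧♢??█
♠·♠♧♢·♠█??█
█·█♧♧★♠♧??█
♢♢♧█♧·♠♧??█
?♠♢♧♧♠♧♧??█
??????????█
??????????█
??????????█

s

███████████
███████████
█♧♢♠♧♢♧♢??█
♠·♠♧♢·♠█??█
█·█♧♧♧♠♧??█
♢♢♧█♧★♠♧??█
?♠♢♧♧♠♧♧??█
???♧♢·█·??█
??????????█
??????????█
??????????█

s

███████████
█♧♢♠♧♢♧♢??█
♠·♠♧♢·♠█??█
█·█♧♧♧♠♧??█
♢♢♧█♧·♠♧??█
?♠♢♧♧★♧♧??█
???♧♢·█·??█
???♠♢♠··??█
??????????█
??????????█
??????????█

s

█♧♢♠♧♢♧♢??█
♠·♠♧♢·♠█??█
█·█♧♧♧♠♧??█
♢♢♧█♧·♠♧??█
?♠♢♧♧♠♧♧??█
???♧♢★█·??█
???♠♢♠··??█
???♠♢·♧♧??█
??????????█
??????????█
??????????█

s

♠·♠♧♢·♠█??█
█·█♧♧♧♠♧??█
♢♢♧█♧·♠♧??█
?♠♢♧♧♠♧♧??█
???♧♢·█·??█
???♠♢★··??█
???♠♢·♧♧??█
???♠♧♧█♧??█
??????????█
??????????█
??????????█

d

·♠♧♢·♠█??██
·█♧♧♧♠♧??██
♢♧█♧·♠♧??██
♠♢♧♧♠♧♧·?██
??♧♢·█·♠?██
??♠♢♠★··?██
??♠♢·♧♧♠?██
??♠♧♧█♧·?██
?????????██
?????????██
?????????██

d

♠♧♢·♠█??███
█♧♧♧♠♧??███
♧█♧·♠♧??███
♢♧♧♠♧♧··███
?♧♢·█·♠♠███
?♠♢♠·★·♠███
?♠♢·♧♧♠♢███
?♠♧♧█♧·♧███
????????███
????????███
????????███

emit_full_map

♠♠█♧♢♠♧♢♧♢??
██♠·♠♧♢·♠█??
♠♢█·█♧♧♧♠♧??
♧·♢♢♧█♧·♠♧??
???♠♢♧♧♠♧♧··
?????♧♢·█·♠♠
?????♠♢♠·★·♠
?????♠♢·♧♧♠♢
?????♠♧♧█♧·♧

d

♧♢·♠█??████
♧♧♧♠♧??████
█♧·♠♧??████
♧♧♠♧♧··████
♧♢·█·♠♠████
♠♢♠··★♠████
♠♢·♧♧♠♢████
♠♧♧█♧·♧████
???????████
???????████
???????████

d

♢·♠█??█████
♧♧♠♧??█████
♧·♠♧??█████
♧♠♧♧··█████
♢·█·♠♠█████
♢♠···★█████
♢·♧♧♠♢█████
♧♧█♧·♧█████
??????█████
??????█████
??????█████

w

♧♢♧♢??█████
♢·♠█??█████
♧♧♠♧??█████
♧·♠♧·██████
♧♠♧♧··█████
♢·█·♠★█████
♢♠···♠█████
♢·♧♧♠♢█████
♧♧█♧·♧█████
??????█████
??????█████

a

♠♧♢♧♢??████
♧♢·♠█??████
♧♧♧♠♧??████
█♧·♠♧·█████
♧♧♠♧♧··████
♧♢·█·★♠████
♠♢♠···♠████
♠♢·♧♧♠♢████
♠♧♧█♧·♧████
???????████
???????████

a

♢♠♧♢♧♢??███
♠♧♢·♠█??███
█♧♧♧♠♧??███
♧█♧·♠♧·████
♢♧♧♠♧♧··███
?♧♢·█★♠♠███
?♠♢♠···♠███
?♠♢·♧♧♠♢███
?♠♧♧█♧·♧███
????????███
????????███

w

███████████
♢♠♧♢♧♢??███
♠♧♢·♠█??███
█♧♧♧♠♧·♧███
♧█♧·♠♧·████
♢♧♧♠♧★··███
?♧♢·█·♠♠███
?♠♢♠···♠███
?♠♢·♧♧♠♢███
?♠♧♧█♧·♧███
????????███

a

███████████
♧♢♠♧♢♧♢??██
·♠♧♢·♠█??██
·█♧♧♧♠♧·♧██
♢♧█♧·♠♧·███
♠♢♧♧♠★♧··██
??♧♢·█·♠♠██
??♠♢♠···♠██
??♠♢·♧♧♠♢██
??♠♧♧█♧·♧██
?????????██

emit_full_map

♠♠█♧♢♠♧♢♧♢??
██♠·♠♧♢·♠█??
♠♢█·█♧♧♧♠♧·♧
♧·♢♢♧█♧·♠♧·█
???♠♢♧♧♠★♧··
?????♧♢·█·♠♠
?????♠♢♠···♠
?????♠♢·♧♧♠♢
?????♠♧♧█♧·♧
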